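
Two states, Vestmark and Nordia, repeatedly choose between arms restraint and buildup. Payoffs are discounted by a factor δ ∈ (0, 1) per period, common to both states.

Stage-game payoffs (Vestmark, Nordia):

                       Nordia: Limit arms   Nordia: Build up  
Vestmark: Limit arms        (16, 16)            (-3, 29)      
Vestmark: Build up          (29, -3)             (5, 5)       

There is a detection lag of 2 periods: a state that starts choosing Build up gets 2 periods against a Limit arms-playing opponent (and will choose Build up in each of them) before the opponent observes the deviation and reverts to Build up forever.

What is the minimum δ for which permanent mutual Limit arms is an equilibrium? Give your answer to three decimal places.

0.736

A deviator earns 29 for 2 periods, then 5 forever; cooperating earns 16 forever. Multiplying the IC by (1−δ):
16 ≥ 29(1−δ^2) + 5δ^2, so 24·δ^2 ≥ 13 and δ^2 ≥ 13/24.
δ ≥ (13/24)^(1/2) ≈ 0.736.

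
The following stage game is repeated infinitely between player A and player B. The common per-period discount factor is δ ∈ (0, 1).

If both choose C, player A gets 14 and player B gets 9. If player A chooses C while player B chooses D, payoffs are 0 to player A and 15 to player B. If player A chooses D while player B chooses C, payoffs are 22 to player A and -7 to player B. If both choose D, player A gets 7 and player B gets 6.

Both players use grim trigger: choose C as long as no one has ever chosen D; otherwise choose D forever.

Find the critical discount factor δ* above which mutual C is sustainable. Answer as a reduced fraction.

For player A: deviation gain 22−14 = 8, per-period punishment loss 14−7 = 7. IC gives δ ≥ 8/15.
For player B: gain 6, loss 3 per period, so δ ≥ 6/9 = 2/3.
The tighter constraint is player B's, so cooperation needs δ ≥ 2/3.

2/3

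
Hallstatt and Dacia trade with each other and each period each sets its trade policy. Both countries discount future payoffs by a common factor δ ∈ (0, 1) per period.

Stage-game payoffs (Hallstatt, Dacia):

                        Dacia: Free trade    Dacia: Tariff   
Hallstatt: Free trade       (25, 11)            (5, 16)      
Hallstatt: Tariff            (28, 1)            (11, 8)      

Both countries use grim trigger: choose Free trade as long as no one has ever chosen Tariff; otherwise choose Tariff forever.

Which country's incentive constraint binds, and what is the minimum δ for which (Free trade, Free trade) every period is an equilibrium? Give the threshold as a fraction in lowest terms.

Hallstatt: cooperation gives 25 each period; deviation gives 28 once then 11 forever.
  25/(1−δ) ≥ 28 + 11δ/(1−δ) ⇒ δ ≥ 3/17.
Dacia: cooperation gives 11 each period; deviation gives 16 once then 8 forever.
  δ ≥ 5/8.
Both must hold, so the binding constraint is Dacia's: δ ≥ 5/8.

Dacia; δ ≥ 5/8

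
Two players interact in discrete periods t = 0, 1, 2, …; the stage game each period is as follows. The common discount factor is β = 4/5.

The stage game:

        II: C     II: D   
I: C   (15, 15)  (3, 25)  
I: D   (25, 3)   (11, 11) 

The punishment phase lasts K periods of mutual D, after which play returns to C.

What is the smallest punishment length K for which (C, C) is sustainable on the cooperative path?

IC: β(1−β^K)/(1−β) ≥ (25−15)/(15−11) = 5/2.
With β = 4/5: need 1 − β^K ≥ 5/2·(1−4/5)/(4/5), i.e. β^K ≤ 0.3750.
Since (4/5)^4 = 0.4096 and (4/5)^5 = 0.3277, the smallest such K is 5.

5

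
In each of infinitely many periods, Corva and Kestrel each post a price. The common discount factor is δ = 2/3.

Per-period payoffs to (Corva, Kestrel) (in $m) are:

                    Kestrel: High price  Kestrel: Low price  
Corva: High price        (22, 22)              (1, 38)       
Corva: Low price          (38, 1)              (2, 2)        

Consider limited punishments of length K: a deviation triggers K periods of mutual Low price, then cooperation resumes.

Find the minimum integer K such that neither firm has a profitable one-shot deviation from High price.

2

Need Σ_{k=1}^{K} δ^k ≥ (38−22)/(22−2) = 0.8000 at δ = 2/3.
At K = 1 the sum is 0.6667 < 0.8000; at K = 2 it is 1.1111 ≥ 0.8000.
So the minimum punishment length is K = 2.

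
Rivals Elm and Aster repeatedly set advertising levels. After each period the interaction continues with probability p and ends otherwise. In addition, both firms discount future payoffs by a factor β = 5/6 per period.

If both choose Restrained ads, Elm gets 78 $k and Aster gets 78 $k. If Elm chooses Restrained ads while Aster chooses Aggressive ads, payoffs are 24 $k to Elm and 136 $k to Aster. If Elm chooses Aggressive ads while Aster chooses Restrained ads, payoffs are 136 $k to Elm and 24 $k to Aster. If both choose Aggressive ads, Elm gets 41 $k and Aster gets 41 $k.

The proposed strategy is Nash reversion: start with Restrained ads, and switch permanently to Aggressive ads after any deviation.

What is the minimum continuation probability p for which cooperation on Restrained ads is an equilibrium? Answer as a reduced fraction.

With continuation probability p and discount β, the effective per-period discount factor is βp.
Grim-trigger IC: βp ≥ (136−78)/(136−41) = 58/95.
So p ≥ (58/95)/(5/6) = 348/475.

348/475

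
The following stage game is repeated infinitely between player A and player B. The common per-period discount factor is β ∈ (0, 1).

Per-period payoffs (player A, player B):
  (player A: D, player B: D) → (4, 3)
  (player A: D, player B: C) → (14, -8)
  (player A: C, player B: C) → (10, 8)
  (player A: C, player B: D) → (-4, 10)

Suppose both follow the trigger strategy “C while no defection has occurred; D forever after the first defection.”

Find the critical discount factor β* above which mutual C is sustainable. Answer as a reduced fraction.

player A's threshold: (14−10)/(14−4) = 2/5.
player B's threshold: (10−8)/(10−3) = 2/7.
2/5 > 2/7, so player A binds and β* = 2/5.

2/5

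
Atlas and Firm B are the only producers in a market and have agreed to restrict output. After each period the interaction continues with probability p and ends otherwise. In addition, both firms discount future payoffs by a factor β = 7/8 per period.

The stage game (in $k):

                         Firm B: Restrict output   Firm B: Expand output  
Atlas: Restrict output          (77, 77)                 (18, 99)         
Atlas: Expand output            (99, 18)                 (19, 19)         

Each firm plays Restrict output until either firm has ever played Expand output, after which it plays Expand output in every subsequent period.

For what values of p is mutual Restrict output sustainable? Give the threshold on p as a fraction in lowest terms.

With continuation probability p and discount β, the effective per-period discount factor is βp.
Grim-trigger IC: βp ≥ (99−77)/(99−19) = 11/40.
So p ≥ (11/40)/(7/8) = 11/35.

11/35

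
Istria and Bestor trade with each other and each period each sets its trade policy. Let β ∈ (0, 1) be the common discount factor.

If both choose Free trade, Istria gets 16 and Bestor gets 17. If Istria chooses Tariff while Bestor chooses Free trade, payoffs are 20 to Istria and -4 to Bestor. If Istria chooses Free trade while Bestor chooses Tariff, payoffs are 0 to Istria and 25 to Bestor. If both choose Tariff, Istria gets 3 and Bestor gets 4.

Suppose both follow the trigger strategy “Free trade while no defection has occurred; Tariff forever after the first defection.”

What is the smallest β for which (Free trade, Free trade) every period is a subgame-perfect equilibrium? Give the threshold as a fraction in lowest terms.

8/21

Istria's threshold: (20−16)/(20−3) = 4/17.
Bestor's threshold: (25−17)/(25−4) = 8/21.
4/17 < 8/21, so Bestor binds and β* = 8/21.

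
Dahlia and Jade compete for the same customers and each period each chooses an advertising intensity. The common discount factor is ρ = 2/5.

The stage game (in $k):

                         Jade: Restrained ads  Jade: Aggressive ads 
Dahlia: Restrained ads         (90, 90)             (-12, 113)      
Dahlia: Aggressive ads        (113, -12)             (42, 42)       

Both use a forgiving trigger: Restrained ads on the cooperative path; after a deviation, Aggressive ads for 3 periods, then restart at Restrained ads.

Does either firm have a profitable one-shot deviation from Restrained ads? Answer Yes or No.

IC: ρ+…+ρ^3 ≥ (113−90)/(90−42) = 23/48.
At ρ = 2/5: partial sum = 0.6240 ≥ 0.4792. Cooperation sustainable.

No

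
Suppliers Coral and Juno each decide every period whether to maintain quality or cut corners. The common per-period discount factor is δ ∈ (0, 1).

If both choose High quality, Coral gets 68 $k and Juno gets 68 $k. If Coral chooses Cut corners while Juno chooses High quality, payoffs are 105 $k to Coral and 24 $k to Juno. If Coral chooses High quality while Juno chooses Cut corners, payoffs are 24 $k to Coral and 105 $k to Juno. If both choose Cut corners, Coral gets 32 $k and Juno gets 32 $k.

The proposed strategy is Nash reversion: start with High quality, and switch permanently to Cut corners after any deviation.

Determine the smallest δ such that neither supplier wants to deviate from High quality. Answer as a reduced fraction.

Cooperation forever yields 68 each period: 68/(1−δ).
Deviating yields 105 once, then 32 forever: 105 + 32δ/(1−δ).
No profitable deviation requires 68/(1−δ) ≥ 105 + 32δ/(1−δ).
Multiplying by (1−δ): 68 ≥ 105(1−δ) + 32δ = 105 − 73δ.
So 73δ ≥ 37, i.e. δ ≥ 37/73.

37/73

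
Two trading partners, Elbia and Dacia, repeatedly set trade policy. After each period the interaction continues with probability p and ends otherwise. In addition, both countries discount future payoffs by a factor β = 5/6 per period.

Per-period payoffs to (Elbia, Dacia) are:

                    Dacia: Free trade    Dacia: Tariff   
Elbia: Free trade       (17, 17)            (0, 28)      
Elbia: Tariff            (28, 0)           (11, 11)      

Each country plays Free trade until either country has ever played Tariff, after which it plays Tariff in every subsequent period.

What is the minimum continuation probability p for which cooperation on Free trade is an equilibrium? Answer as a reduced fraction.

Expected continuation weight on next period's payoff is β·p = 5/6·p, which plays the role of the discount factor.
Cooperation requires 5/6·p ≥ (28−17)/(28−11) = 11/17, hence p ≥ 66/85.

66/85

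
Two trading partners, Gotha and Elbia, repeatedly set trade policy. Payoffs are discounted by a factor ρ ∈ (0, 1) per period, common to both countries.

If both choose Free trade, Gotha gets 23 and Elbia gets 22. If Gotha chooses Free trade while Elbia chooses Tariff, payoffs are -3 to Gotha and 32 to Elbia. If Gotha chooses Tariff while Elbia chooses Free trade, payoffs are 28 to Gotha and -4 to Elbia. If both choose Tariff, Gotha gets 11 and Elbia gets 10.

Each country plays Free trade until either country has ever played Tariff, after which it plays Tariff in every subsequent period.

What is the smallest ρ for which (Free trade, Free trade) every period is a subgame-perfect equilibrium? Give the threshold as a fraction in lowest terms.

Gotha: cooperation gives 23 each period; deviation gives 28 once then 11 forever.
  23/(1−ρ) ≥ 28 + 11ρ/(1−ρ) ⇒ ρ ≥ 5/17.
Elbia: cooperation gives 22 each period; deviation gives 32 once then 10 forever.
  ρ ≥ 10/22 = 5/11.
Both must hold, so the binding constraint is Elbia's: ρ ≥ 5/11.

5/11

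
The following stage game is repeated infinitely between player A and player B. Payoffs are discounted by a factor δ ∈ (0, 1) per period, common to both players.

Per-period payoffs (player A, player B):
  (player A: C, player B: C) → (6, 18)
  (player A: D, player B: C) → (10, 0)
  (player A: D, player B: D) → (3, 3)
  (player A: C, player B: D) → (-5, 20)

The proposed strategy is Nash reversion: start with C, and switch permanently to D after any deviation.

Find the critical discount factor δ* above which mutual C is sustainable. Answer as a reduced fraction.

For player A: deviation gain 10−6 = 4, per-period punishment loss 6−3 = 3. IC gives δ ≥ 4/7.
For player B: gain 2, loss 15 per period, so δ ≥ 2/17.
The tighter constraint is player A's, so cooperation needs δ ≥ 4/7.

4/7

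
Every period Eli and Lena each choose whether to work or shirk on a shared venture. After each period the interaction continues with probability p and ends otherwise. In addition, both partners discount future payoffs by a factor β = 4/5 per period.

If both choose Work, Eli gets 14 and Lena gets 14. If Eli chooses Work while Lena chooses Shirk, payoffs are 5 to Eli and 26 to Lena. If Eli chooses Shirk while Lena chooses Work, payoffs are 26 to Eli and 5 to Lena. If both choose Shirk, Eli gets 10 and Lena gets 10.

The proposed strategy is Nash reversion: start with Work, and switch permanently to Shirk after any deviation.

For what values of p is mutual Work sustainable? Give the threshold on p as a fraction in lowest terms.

15/16

With continuation probability p and discount β, the effective per-period discount factor is βp.
Grim-trigger IC: βp ≥ (26−14)/(26−10) = 3/4.
So p ≥ (3/4)/(4/5) = 15/16.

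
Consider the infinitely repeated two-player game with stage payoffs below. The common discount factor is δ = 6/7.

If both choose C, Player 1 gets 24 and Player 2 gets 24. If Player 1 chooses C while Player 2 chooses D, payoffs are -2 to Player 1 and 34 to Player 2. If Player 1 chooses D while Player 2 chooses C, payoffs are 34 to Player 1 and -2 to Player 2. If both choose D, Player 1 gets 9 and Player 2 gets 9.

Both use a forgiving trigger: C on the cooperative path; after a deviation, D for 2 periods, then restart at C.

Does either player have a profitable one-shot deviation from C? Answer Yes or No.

No

A one-shot deviation gives 34 now, then 9 for 2 periods, then back to 24.
Gain from deviating: (34−24) today; loss: (24−9) in each of the next 2 periods.
No-deviation condition: (24−9)(δ+…+δ^2) ≥ 34−24, i.e. δ+…+δ^2 ≥ 2/3.
At δ = 6/7: δ+…+δ^2 = 1.5918 ≥ 0.6667.
So cooperation is sustainable.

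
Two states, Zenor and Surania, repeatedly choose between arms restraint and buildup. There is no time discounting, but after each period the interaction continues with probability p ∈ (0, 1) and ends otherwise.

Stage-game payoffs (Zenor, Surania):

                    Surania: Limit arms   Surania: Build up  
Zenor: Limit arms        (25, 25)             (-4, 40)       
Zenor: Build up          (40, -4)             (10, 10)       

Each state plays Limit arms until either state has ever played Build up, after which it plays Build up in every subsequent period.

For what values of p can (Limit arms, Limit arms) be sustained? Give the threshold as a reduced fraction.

1/2

Expected cooperation value is 25 + p·25 + p²·25 + … = 25/(1−p); deviation gives 40 + p·10/(1−p).
25 ≥ 40(1−p) + 10p ⇒ 30p ≥ 15 ⇒ p ≥ 15/30 = 1/2.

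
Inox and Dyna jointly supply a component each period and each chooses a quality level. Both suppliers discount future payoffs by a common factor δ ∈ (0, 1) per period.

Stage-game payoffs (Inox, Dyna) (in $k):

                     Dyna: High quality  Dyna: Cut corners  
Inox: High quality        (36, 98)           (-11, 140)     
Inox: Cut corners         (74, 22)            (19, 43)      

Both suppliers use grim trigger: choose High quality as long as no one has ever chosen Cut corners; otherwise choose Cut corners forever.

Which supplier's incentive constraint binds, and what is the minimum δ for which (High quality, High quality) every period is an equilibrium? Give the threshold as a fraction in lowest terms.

For Inox: deviation gain 74−36 = 38, per-period punishment loss 36−19 = 17. IC gives δ ≥ 38/55.
For Dyna: gain 42, loss 55 per period, so δ ≥ 42/97.
The tighter constraint is Inox's, so cooperation needs δ ≥ 38/55.

Inox; δ ≥ 38/55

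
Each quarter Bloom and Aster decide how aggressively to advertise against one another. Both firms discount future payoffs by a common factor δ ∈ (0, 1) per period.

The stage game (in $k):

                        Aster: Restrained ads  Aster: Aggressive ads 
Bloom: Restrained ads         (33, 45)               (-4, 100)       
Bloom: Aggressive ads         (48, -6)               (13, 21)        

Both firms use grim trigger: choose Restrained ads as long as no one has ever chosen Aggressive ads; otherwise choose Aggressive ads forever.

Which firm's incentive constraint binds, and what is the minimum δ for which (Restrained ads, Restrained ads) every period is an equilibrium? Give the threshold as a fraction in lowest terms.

Aster; δ ≥ 55/79

For Bloom: deviation gain 48−33 = 15, per-period punishment loss 33−13 = 20. IC gives δ ≥ 15/35 = 3/7.
For Aster: gain 55, loss 24 per period, so δ ≥ 55/79.
The tighter constraint is Aster's, so cooperation needs δ ≥ 55/79.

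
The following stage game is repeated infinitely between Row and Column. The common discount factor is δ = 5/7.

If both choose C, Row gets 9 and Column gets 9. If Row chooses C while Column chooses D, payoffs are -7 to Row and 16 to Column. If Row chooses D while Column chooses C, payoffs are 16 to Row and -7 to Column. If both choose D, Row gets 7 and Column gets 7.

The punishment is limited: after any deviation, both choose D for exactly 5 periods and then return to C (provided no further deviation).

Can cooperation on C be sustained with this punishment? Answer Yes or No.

A one-shot deviation gives 16 now, then 7 for 5 periods, then back to 9.
Gain from deviating: (16−9) today; loss: (9−7) in each of the next 5 periods.
No-deviation condition: (9−7)(δ+…+δ^5) ≥ 16−9, i.e. δ+…+δ^5 ≥ 7/2.
At δ = 5/7: δ+…+δ^5 = 2.0352 < 3.5000.
So cooperation is not sustainable.

No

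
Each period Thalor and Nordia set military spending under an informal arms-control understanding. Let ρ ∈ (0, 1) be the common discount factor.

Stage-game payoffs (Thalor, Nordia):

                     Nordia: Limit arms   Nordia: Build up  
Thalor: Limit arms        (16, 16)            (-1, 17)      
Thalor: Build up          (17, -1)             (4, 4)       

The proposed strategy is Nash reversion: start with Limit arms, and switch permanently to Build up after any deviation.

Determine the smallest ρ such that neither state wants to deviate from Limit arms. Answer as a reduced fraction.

1/13

One-period gain from deviating is 17 − 16 = 1. The loss is 16 − 4 = 12 in every subsequent period, with present value 12·ρ/(1−ρ).
Deviation is unprofitable when 12·ρ/(1−ρ) ≥ 1, i.e. ρ/(1−ρ) ≥ 1/12.
Equivalently ρ ≥ 1/(1+12) = 1/13.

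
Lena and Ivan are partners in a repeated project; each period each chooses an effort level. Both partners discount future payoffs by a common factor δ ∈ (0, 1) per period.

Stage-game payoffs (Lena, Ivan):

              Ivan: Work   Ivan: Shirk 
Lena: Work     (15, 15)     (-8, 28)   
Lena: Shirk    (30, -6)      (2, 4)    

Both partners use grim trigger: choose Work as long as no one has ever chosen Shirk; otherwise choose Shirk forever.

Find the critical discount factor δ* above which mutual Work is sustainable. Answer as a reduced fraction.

Lena: cooperation gives 15 each period; deviation gives 30 once then 2 forever.
  15/(1−δ) ≥ 30 + 2δ/(1−δ) ⇒ δ ≥ 15/28.
Ivan: cooperation gives 15 each period; deviation gives 28 once then 4 forever.
  δ ≥ 13/24.
Both must hold, so the binding constraint is Ivan's: δ ≥ 13/24.

13/24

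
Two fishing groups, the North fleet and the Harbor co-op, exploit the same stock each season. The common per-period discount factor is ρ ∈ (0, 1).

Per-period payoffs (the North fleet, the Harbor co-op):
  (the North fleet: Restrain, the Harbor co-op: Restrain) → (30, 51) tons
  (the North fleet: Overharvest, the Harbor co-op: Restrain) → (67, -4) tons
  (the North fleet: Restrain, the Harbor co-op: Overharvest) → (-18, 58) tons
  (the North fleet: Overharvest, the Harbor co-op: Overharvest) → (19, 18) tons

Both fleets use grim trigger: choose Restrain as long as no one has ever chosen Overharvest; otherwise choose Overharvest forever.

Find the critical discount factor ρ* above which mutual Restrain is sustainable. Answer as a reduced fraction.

the North fleet: cooperation gives 30 each period; deviation gives 67 once then 19 forever.
  30/(1−ρ) ≥ 67 + 19ρ/(1−ρ) ⇒ ρ ≥ 37/48.
the Harbor co-op: cooperation gives 51 each period; deviation gives 58 once then 18 forever.
  ρ ≥ 7/40.
Both must hold, so the binding constraint is the North fleet's: ρ ≥ 37/48.

37/48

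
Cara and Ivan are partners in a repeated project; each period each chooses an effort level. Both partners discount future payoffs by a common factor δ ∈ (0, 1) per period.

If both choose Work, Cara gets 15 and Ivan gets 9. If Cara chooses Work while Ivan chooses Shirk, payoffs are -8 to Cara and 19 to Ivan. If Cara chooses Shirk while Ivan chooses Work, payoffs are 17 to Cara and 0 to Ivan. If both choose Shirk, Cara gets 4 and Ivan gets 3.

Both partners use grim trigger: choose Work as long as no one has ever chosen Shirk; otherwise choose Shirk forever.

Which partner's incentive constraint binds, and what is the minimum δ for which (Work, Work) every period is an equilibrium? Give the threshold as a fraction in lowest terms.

For Cara: deviation gain 17−15 = 2, per-period punishment loss 15−4 = 11. IC gives δ ≥ 2/13.
For Ivan: gain 10, loss 6 per period, so δ ≥ 10/16 = 5/8.
The tighter constraint is Ivan's, so cooperation needs δ ≥ 5/8.

Ivan; δ ≥ 5/8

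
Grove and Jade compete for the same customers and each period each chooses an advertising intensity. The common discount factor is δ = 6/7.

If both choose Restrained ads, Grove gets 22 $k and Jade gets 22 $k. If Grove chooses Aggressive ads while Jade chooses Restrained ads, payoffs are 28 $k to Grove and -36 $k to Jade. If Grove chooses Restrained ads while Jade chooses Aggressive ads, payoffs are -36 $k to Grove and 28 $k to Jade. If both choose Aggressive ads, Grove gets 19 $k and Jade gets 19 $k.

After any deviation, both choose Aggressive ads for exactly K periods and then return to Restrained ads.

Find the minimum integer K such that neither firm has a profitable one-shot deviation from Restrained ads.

Need Σ_{k=1}^{K} δ^k ≥ (28−22)/(22−19) = 2.0000 at δ = 6/7.
At K = 2 the sum is 1.5918 < 2.0000; at K = 3 it is 2.2216 ≥ 2.0000.
So the minimum punishment length is K = 3.

3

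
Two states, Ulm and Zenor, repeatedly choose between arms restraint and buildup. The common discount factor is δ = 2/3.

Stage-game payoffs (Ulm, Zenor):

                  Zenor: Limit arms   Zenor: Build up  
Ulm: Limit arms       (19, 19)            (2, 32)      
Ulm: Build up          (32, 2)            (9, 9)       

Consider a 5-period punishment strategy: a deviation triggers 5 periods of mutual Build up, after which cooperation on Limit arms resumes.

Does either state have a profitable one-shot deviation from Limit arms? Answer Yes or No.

No

A one-shot deviation gives 32 now, then 9 for 5 periods, then back to 19.
Gain from deviating: (32−19) today; loss: (19−9) in each of the next 5 periods.
No-deviation condition: (19−9)(δ+…+δ^5) ≥ 32−19, i.e. δ+…+δ^5 ≥ 13/10.
At δ = 2/3: δ+…+δ^5 = 1.7366 ≥ 1.3000.
So cooperation is sustainable.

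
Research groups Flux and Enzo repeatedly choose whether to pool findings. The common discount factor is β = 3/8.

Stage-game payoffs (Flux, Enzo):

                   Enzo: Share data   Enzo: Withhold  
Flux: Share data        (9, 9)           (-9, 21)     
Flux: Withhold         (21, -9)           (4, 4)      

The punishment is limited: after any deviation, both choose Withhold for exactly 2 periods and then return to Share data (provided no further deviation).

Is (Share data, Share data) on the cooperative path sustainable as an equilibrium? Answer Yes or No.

Comparing payoff streams over the 3 periods until play realigns: cooperate → 9(1+β+…+β^2); deviate → 21 + 4(β+…+β^2).
Cooperation is sustained iff (9−4)(β+…+β^2) ≥ 21−9.
β+…+β^2 = 3/8·(1−(3/8)^2)/(1−3/8) = 0.5156, and (21−9)/(9−4) = 2.4000.
0.5156 < 2.4000, so cooperation is not sustainable.

No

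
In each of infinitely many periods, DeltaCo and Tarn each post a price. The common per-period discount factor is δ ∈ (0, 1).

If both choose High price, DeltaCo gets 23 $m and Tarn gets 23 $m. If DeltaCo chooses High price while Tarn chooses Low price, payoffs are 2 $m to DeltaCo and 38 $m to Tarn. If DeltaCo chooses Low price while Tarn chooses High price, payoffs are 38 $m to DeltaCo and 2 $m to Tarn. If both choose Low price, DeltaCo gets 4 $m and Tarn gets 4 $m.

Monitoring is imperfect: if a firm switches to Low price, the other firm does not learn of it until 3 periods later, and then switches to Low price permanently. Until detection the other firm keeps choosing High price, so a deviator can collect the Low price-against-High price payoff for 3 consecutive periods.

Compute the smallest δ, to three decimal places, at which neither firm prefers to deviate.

0.761

A deviator earns 38 for 3 periods, then 4 forever; cooperating earns 23 forever. Multiplying the IC by (1−δ):
23 ≥ 38(1−δ^3) + 4δ^3, so 34·δ^3 ≥ 15 and δ^3 ≥ 15/34.
δ ≥ (15/34)^(1/3) ≈ 0.761.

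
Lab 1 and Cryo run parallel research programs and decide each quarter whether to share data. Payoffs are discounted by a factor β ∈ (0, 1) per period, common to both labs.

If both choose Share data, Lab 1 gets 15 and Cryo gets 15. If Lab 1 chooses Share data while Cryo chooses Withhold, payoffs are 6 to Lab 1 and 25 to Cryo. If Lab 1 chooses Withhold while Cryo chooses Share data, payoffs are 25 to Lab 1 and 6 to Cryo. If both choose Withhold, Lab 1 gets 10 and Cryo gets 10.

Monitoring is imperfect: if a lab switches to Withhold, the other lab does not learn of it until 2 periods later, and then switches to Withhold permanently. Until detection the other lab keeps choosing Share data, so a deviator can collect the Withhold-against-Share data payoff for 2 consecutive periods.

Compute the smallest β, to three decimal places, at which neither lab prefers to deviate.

0.816

The best deviation is to choose Withhold for all 2 undetected periods, earning 25 each, then 10 forever once detected.
Deviation value: 25(1−β^2)/(1−β) + 10β^2/(1−β); cooperation value: 15/(1−β).
IC: 15 ≥ 25(1−β^2) + 10β^2 = 25 − 15β^2.
So β^2 ≥ 10/15 = 2/3, giving β ≥ (2/3)^(1/2) ≈ 0.816.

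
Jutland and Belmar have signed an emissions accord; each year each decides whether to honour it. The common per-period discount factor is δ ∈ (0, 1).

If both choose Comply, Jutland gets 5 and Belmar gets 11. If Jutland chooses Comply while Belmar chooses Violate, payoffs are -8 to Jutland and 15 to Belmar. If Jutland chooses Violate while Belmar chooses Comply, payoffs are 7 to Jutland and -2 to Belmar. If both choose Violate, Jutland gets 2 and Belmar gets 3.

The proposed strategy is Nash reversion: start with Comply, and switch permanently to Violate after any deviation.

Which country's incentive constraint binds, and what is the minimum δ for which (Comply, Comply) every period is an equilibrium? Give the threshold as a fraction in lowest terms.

Jutland's threshold: (7−5)/(7−2) = 2/5.
Belmar's threshold: (15−11)/(15−3) = 1/3.
2/5 > 1/3, so Jutland binds and δ* = 2/5.

Jutland; δ ≥ 2/5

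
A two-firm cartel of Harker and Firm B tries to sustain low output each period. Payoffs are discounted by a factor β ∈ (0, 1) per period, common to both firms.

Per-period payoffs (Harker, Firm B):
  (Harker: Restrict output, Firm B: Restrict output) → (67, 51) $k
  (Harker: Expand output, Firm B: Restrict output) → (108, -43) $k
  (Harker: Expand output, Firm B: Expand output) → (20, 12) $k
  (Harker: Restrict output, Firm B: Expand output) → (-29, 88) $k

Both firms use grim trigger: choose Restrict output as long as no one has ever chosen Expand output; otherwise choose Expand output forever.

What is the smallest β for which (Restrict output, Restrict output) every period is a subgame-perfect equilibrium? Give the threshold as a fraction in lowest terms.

37/76

Harker: cooperation gives 67 each period; deviation gives 108 once then 20 forever.
  67/(1−β) ≥ 108 + 20β/(1−β) ⇒ β ≥ 41/88.
Firm B: cooperation gives 51 each period; deviation gives 88 once then 12 forever.
  β ≥ 37/76.
Both must hold, so the binding constraint is Firm B's: β ≥ 37/76.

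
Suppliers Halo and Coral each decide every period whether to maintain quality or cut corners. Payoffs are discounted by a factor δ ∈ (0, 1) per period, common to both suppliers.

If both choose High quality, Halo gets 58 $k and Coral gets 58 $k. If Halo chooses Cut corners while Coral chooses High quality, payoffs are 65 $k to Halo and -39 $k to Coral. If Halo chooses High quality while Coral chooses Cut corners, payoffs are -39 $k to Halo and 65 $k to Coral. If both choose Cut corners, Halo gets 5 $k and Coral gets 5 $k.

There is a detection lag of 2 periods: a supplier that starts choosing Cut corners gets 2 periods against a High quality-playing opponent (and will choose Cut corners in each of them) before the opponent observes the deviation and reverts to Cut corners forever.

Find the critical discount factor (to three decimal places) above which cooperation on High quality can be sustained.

The best deviation is to choose Cut corners for all 2 undetected periods, earning 65 each, then 5 forever once detected.
Deviation value: 65(1−δ^2)/(1−δ) + 5δ^2/(1−δ); cooperation value: 58/(1−δ).
IC: 58 ≥ 65(1−δ^2) + 5δ^2 = 65 − 60δ^2.
So δ^2 ≥ 7/60, giving δ ≥ (7/60)^(1/2) ≈ 0.342.

0.342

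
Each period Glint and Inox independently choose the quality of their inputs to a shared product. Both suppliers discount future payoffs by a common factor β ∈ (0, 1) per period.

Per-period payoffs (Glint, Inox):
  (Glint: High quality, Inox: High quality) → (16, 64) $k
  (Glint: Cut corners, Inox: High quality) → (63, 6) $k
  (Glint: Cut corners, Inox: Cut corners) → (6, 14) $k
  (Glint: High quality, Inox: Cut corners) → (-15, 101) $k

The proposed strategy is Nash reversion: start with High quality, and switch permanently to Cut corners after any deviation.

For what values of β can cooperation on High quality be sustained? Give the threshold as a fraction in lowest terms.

For Glint: deviation gain 63−16 = 47, per-period punishment loss 16−6 = 10. IC gives β ≥ 47/57.
For Inox: gain 37, loss 50 per period, so β ≥ 37/87.
The tighter constraint is Glint's, so cooperation needs β ≥ 47/57.

47/57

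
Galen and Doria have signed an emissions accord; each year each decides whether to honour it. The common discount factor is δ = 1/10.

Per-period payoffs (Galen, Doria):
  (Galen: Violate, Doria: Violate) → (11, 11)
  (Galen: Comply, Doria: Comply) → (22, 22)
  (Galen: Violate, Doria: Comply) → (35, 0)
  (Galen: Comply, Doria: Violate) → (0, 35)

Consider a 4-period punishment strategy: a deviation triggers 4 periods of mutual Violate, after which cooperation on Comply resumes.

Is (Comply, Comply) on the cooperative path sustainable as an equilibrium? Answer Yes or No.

A one-shot deviation gives 35 now, then 11 for 4 periods, then back to 22.
Gain from deviating: (35−22) today; loss: (22−11) in each of the next 4 periods.
No-deviation condition: (22−11)(δ+…+δ^4) ≥ 35−22, i.e. δ+…+δ^4 ≥ 13/11.
At δ = 1/10: δ+…+δ^4 = 0.1111 < 1.1818.
So cooperation is not sustainable.

No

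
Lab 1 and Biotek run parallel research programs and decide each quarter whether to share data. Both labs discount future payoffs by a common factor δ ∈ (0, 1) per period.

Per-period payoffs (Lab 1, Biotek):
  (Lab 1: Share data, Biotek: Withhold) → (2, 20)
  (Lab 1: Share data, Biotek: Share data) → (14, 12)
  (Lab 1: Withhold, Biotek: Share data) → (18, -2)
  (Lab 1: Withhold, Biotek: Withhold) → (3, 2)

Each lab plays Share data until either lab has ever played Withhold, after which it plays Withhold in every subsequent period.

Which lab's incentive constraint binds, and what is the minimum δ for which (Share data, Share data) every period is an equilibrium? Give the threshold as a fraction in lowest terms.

Biotek; δ ≥ 4/9

Lab 1's threshold: (18−14)/(18−3) = 4/15.
Biotek's threshold: (20−12)/(20−2) = 4/9.
4/15 < 4/9, so Biotek binds and δ* = 4/9.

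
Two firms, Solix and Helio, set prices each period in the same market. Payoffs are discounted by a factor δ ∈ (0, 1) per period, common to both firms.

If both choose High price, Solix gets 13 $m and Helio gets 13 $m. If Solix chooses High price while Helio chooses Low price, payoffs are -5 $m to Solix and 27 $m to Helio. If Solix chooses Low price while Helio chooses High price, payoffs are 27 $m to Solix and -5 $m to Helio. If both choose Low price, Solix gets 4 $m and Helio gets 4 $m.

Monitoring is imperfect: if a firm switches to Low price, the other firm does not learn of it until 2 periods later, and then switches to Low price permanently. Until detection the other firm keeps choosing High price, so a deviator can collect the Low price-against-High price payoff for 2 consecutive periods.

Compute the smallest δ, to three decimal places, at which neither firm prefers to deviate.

Deviating for the 2 undetected periods gains 27−13 = 14 per period over cooperation, then loses 13−4 = 9 per period forever once punishment starts.
Gain: 14(1 + δ + … + δ^1); loss: 9·δ^2/(1−δ).
No profitable deviation ⇔ 14(1−δ^2) ≤ 9·δ^2, i.e. δ^2 ≥ 14/(14+9) = 14/23.
Hence δ ≥ (14/23)^(1/2) ≈ 0.780.

0.780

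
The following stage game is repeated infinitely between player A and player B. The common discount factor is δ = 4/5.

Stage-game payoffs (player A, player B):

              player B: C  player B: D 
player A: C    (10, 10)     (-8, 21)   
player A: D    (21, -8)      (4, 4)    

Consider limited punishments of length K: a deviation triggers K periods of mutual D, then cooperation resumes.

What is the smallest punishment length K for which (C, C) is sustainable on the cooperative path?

Need Σ_{k=1}^{K} δ^k ≥ (21−10)/(10−4) = 1.8333 at δ = 4/5.
At K = 2 the sum is 1.4400 < 1.8333; at K = 3 it is 1.9520 ≥ 1.8333.
So the minimum punishment length is K = 3.

3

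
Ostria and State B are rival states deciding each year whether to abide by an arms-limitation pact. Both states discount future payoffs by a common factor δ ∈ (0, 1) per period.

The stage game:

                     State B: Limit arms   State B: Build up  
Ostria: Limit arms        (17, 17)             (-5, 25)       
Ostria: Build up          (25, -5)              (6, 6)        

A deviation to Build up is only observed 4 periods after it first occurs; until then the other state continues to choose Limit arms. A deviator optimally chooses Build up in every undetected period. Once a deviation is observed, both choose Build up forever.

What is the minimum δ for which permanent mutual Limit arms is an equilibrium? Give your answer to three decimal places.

0.806

A deviator earns 25 for 4 periods, then 6 forever; cooperating earns 17 forever. Multiplying the IC by (1−δ):
17 ≥ 25(1−δ^4) + 6δ^4, so 19·δ^4 ≥ 8 and δ^4 ≥ 8/19.
δ ≥ (8/19)^(1/4) ≈ 0.806.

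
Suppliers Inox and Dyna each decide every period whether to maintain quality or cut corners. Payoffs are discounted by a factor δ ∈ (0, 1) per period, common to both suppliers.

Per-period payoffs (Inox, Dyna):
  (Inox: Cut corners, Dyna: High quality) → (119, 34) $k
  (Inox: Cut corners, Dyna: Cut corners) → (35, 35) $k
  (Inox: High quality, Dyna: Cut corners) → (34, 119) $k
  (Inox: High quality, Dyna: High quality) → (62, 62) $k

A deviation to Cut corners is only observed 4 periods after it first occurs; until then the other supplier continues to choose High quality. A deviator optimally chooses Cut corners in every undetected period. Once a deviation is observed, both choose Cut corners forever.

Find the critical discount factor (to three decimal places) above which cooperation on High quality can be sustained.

0.908

The best deviation is to choose Cut corners for all 4 undetected periods, earning 119 each, then 35 forever once detected.
Deviation value: 119(1−δ^4)/(1−δ) + 35δ^4/(1−δ); cooperation value: 62/(1−δ).
IC: 62 ≥ 119(1−δ^4) + 35δ^4 = 119 − 84δ^4.
So δ^4 ≥ 57/84 = 19/28, giving δ ≥ (19/28)^(1/4) ≈ 0.908.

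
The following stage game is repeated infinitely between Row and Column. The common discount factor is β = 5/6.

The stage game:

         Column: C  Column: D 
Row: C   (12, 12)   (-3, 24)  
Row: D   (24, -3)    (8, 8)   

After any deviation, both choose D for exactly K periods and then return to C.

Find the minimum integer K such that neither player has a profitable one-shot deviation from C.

IC: β(1−β^K)/(1−β) ≥ (24−12)/(12−8) = 3.
With β = 5/6: need 1 − β^K ≥ 3·(1−5/6)/(5/6), i.e. β^K ≤ 0.4000.
Since (5/6)^5 = 0.4019 and (5/6)^6 = 0.3349, the smallest such K is 6.

6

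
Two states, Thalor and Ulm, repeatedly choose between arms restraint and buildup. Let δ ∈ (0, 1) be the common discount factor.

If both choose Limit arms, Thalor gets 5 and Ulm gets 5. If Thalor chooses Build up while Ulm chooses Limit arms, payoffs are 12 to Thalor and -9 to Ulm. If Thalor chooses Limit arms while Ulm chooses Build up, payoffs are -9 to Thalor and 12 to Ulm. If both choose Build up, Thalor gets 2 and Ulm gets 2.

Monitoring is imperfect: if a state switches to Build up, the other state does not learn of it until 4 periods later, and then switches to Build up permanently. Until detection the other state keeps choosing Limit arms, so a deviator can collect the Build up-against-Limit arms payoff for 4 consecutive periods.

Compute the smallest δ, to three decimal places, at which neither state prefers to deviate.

0.915

The best deviation is to choose Build up for all 4 undetected periods, earning 12 each, then 2 forever once detected.
Deviation value: 12(1−δ^4)/(1−δ) + 2δ^4/(1−δ); cooperation value: 5/(1−δ).
IC: 5 ≥ 12(1−δ^4) + 2δ^4 = 12 − 10δ^4.
So δ^4 ≥ 7/10, giving δ ≥ (7/10)^(1/4) ≈ 0.915.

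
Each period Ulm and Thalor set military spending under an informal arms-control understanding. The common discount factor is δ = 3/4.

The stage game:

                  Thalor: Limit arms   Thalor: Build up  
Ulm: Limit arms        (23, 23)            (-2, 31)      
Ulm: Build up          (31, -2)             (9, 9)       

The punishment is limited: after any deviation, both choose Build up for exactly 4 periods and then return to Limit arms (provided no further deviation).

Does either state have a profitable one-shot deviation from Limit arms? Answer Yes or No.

No

A one-shot deviation gives 31 now, then 9 for 4 periods, then back to 23.
Gain from deviating: (31−23) today; loss: (23−9) in each of the next 4 periods.
No-deviation condition: (23−9)(δ+…+δ^4) ≥ 31−23, i.e. δ+…+δ^4 ≥ 4/7.
At δ = 3/4: δ+…+δ^4 = 2.0508 ≥ 0.5714.
So cooperation is sustainable.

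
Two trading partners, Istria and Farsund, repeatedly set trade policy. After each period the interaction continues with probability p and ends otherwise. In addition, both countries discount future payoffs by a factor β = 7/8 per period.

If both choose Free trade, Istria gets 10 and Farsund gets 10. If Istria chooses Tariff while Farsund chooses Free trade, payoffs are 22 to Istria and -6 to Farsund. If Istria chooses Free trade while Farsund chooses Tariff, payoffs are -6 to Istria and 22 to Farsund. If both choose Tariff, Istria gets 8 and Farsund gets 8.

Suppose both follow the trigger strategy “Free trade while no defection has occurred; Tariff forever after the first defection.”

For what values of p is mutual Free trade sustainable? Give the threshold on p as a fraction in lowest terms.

48/49

With continuation probability p and discount β, the effective per-period discount factor is βp.
Grim-trigger IC: βp ≥ (22−10)/(22−8) = 6/7.
So p ≥ (6/7)/(7/8) = 48/49.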